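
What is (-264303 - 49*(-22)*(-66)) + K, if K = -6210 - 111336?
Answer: -452997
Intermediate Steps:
K = -117546
(-264303 - 49*(-22)*(-66)) + K = (-264303 - 49*(-22)*(-66)) - 117546 = (-264303 + 1078*(-66)) - 117546 = (-264303 - 71148) - 117546 = -335451 - 117546 = -452997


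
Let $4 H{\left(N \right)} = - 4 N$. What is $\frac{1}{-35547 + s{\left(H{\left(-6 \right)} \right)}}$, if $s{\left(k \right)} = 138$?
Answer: $- \frac{1}{35409} \approx -2.8241 \cdot 10^{-5}$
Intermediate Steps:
$H{\left(N \right)} = - N$ ($H{\left(N \right)} = \frac{\left(-4\right) N}{4} = - N$)
$\frac{1}{-35547 + s{\left(H{\left(-6 \right)} \right)}} = \frac{1}{-35547 + 138} = \frac{1}{-35409} = - \frac{1}{35409}$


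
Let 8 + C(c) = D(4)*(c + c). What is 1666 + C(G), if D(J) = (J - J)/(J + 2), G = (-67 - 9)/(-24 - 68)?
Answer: 1658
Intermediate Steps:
G = 19/23 (G = -76/(-92) = -76*(-1/92) = 19/23 ≈ 0.82609)
D(J) = 0 (D(J) = 0/(2 + J) = 0)
C(c) = -8 (C(c) = -8 + 0*(c + c) = -8 + 0*(2*c) = -8 + 0 = -8)
1666 + C(G) = 1666 - 8 = 1658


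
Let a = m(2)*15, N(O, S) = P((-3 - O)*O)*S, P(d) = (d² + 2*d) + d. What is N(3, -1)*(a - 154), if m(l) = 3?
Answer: 29430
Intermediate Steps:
P(d) = d² + 3*d
N(O, S) = O*S*(-3 - O)*(3 + O*(-3 - O)) (N(O, S) = (((-3 - O)*O)*(3 + (-3 - O)*O))*S = ((O*(-3 - O))*(3 + O*(-3 - O)))*S = (O*(-3 - O)*(3 + O*(-3 - O)))*S = O*S*(-3 - O)*(3 + O*(-3 - O)))
a = 45 (a = 3*15 = 45)
N(3, -1)*(a - 154) = (3*(-1)*(-3 + 3*(3 + 3))*(3 + 3))*(45 - 154) = (3*(-1)*(-3 + 3*6)*6)*(-109) = (3*(-1)*(-3 + 18)*6)*(-109) = (3*(-1)*15*6)*(-109) = -270*(-109) = 29430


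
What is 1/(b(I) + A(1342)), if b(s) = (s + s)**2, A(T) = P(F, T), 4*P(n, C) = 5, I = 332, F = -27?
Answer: 4/1763589 ≈ 2.2681e-6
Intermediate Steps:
P(n, C) = 5/4 (P(n, C) = (1/4)*5 = 5/4)
A(T) = 5/4
b(s) = 4*s**2 (b(s) = (2*s)**2 = 4*s**2)
1/(b(I) + A(1342)) = 1/(4*332**2 + 5/4) = 1/(4*110224 + 5/4) = 1/(440896 + 5/4) = 1/(1763589/4) = 4/1763589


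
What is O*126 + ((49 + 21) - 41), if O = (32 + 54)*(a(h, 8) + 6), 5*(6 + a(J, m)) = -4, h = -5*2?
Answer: -43199/5 ≈ -8639.8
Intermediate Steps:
h = -10
a(J, m) = -34/5 (a(J, m) = -6 + (1/5)*(-4) = -6 - 4/5 = -34/5)
O = -344/5 (O = (32 + 54)*(-34/5 + 6) = 86*(-4/5) = -344/5 ≈ -68.800)
O*126 + ((49 + 21) - 41) = -344/5*126 + ((49 + 21) - 41) = -43344/5 + (70 - 41) = -43344/5 + 29 = -43199/5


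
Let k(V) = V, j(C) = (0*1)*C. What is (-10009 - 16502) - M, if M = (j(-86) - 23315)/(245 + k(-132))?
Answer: -2972428/113 ≈ -26305.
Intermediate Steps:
j(C) = 0 (j(C) = 0*C = 0)
M = -23315/113 (M = (0 - 23315)/(245 - 132) = -23315/113 ≈ -206.33)
(-10009 - 16502) - M = (-10009 - 16502) - 1*(-23315/113) = -26511 + 23315/113 = -2972428/113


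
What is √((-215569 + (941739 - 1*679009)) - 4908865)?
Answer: 2*I*√1215426 ≈ 2204.9*I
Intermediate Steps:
√((-215569 + (941739 - 1*679009)) - 4908865) = √((-215569 + (941739 - 679009)) - 4908865) = √((-215569 + 262730) - 4908865) = √(47161 - 4908865) = √(-4861704) = 2*I*√1215426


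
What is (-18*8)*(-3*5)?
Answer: 2160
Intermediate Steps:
(-18*8)*(-3*5) = -144*(-15) = 2160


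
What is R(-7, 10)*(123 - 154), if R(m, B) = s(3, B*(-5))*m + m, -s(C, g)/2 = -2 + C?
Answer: -217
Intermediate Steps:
s(C, g) = 4 - 2*C (s(C, g) = -2*(-2 + C) = 4 - 2*C)
R(m, B) = -m (R(m, B) = (4 - 2*3)*m + m = (4 - 6)*m + m = -2*m + m = -m)
R(-7, 10)*(123 - 154) = (-1*(-7))*(123 - 154) = 7*(-31) = -217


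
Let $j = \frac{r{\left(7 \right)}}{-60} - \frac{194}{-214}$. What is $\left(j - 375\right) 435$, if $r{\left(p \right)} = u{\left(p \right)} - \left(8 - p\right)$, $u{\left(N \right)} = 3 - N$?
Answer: $- \frac{69633205}{428} \approx -1.6269 \cdot 10^{5}$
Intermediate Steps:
$r{\left(p \right)} = -5$ ($r{\left(p \right)} = \left(3 - p\right) - \left(8 - p\right) = \left(3 - p\right) + \left(-8 + p\right) = -5$)
$j = \frac{1271}{1284}$ ($j = - \frac{5}{-60} - \frac{194}{-214} = \left(-5\right) \left(- \frac{1}{60}\right) - - \frac{97}{107} = \frac{1}{12} + \frac{97}{107} = \frac{1271}{1284} \approx 0.98988$)
$\left(j - 375\right) 435 = \left(\frac{1271}{1284} - 375\right) 435 = \left(- \frac{480229}{1284}\right) 435 = - \frac{69633205}{428}$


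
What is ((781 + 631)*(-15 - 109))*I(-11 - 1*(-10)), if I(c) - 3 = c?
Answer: -350176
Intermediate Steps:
I(c) = 3 + c
((781 + 631)*(-15 - 109))*I(-11 - 1*(-10)) = ((781 + 631)*(-15 - 109))*(3 + (-11 - 1*(-10))) = (1412*(-124))*(3 + (-11 + 10)) = -175088*(3 - 1) = -175088*2 = -350176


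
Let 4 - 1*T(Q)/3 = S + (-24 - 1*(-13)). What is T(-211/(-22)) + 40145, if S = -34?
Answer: 40292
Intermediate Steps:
T(Q) = 147 (T(Q) = 12 - 3*(-34 + (-24 - 1*(-13))) = 12 - 3*(-34 + (-24 + 13)) = 12 - 3*(-34 - 11) = 12 - 3*(-45) = 12 + 135 = 147)
T(-211/(-22)) + 40145 = 147 + 40145 = 40292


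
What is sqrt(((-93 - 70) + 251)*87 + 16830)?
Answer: sqrt(24486) ≈ 156.48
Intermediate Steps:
sqrt(((-93 - 70) + 251)*87 + 16830) = sqrt((-163 + 251)*87 + 16830) = sqrt(88*87 + 16830) = sqrt(7656 + 16830) = sqrt(24486)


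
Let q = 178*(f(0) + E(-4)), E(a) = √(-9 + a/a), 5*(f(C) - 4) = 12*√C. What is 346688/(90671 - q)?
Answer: 31187705792/8092875153 + 123420928*I*√2/8092875153 ≈ 3.8537 + 0.021568*I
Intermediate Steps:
f(C) = 4 + 12*√C/5 (f(C) = 4 + (12*√C)/5 = 4 + 12*√C/5)
E(a) = 2*I*√2 (E(a) = √(-9 + 1) = √(-8) = 2*I*√2)
q = 712 + 356*I*√2 (q = 178*((4 + 12*√0/5) + 2*I*√2) = 178*((4 + (12/5)*0) + 2*I*√2) = 178*((4 + 0) + 2*I*√2) = 178*(4 + 2*I*√2) = 712 + 356*I*√2 ≈ 712.0 + 503.46*I)
346688/(90671 - q) = 346688/(90671 - (712 + 356*I*√2)) = 346688/(90671 + (-712 - 356*I*√2)) = 346688/(89959 - 356*I*√2)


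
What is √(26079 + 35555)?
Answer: √61634 ≈ 248.26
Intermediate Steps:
√(26079 + 35555) = √61634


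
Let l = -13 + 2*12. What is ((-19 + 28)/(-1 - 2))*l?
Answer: -33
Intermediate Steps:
l = 11 (l = -13 + 24 = 11)
((-19 + 28)/(-1 - 2))*l = ((-19 + 28)/(-1 - 2))*11 = (9/(-3))*11 = (9*(-⅓))*11 = -3*11 = -33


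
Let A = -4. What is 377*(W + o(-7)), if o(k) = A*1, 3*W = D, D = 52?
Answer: 15080/3 ≈ 5026.7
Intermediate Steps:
W = 52/3 (W = (⅓)*52 = 52/3 ≈ 17.333)
o(k) = -4 (o(k) = -4*1 = -4)
377*(W + o(-7)) = 377*(52/3 - 4) = 377*(40/3) = 15080/3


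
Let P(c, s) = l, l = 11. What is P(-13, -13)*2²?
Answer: 44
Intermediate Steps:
P(c, s) = 11
P(-13, -13)*2² = 11*2² = 11*4 = 44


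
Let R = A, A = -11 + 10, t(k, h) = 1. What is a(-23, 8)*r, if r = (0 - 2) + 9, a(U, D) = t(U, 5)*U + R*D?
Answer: -217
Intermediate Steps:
A = -1
R = -1
a(U, D) = U - D (a(U, D) = 1*U - D = U - D)
r = 7 (r = -2 + 9 = 7)
a(-23, 8)*r = (-23 - 1*8)*7 = (-23 - 8)*7 = -31*7 = -217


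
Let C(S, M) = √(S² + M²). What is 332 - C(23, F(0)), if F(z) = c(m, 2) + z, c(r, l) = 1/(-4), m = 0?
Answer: 332 - √8465/4 ≈ 309.00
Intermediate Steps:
c(r, l) = -¼
F(z) = -¼ + z
C(S, M) = √(M² + S²)
332 - C(23, F(0)) = 332 - √((-¼ + 0)² + 23²) = 332 - √((-¼)² + 529) = 332 - √(1/16 + 529) = 332 - √(8465/16) = 332 - √8465/4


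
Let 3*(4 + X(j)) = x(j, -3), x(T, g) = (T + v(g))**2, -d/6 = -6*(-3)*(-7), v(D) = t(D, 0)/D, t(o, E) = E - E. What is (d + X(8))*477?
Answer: 368880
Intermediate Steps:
t(o, E) = 0
v(D) = 0 (v(D) = 0/D = 0)
d = 756 (d = -6*(-6*(-3))*(-7) = -108*(-7) = -6*(-126) = 756)
x(T, g) = T**2 (x(T, g) = (T + 0)**2 = T**2)
X(j) = -4 + j**2/3
(d + X(8))*477 = (756 + (-4 + (1/3)*8**2))*477 = (756 + (-4 + (1/3)*64))*477 = (756 + (-4 + 64/3))*477 = (756 + 52/3)*477 = (2320/3)*477 = 368880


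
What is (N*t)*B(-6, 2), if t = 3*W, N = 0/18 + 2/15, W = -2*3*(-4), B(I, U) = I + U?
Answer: -192/5 ≈ -38.400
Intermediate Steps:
W = 24 (W = -6*(-4) = 24)
N = 2/15 (N = 0*(1/18) + 2*(1/15) = 0 + 2/15 = 2/15 ≈ 0.13333)
t = 72 (t = 3*24 = 72)
(N*t)*B(-6, 2) = ((2/15)*72)*(-6 + 2) = (48/5)*(-4) = -192/5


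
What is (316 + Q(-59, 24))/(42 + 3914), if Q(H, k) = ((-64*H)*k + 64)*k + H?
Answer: 2176769/3956 ≈ 550.25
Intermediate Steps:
Q(H, k) = H + k*(64 - 64*H*k) (Q(H, k) = (-64*H*k + 64)*k + H = (64 - 64*H*k)*k + H = k*(64 - 64*H*k) + H = H + k*(64 - 64*H*k))
(316 + Q(-59, 24))/(42 + 3914) = (316 + (-59 + 64*24 - 64*(-59)*24**2))/(42 + 3914) = (316 + (-59 + 1536 - 64*(-59)*576))/3956 = (316 + (-59 + 1536 + 2174976))*(1/3956) = (316 + 2176453)*(1/3956) = 2176769*(1/3956) = 2176769/3956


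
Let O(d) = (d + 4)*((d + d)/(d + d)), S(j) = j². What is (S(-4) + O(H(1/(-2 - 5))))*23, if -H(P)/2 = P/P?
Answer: 414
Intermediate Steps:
H(P) = -2 (H(P) = -2*P/P = -2*1 = -2)
O(d) = 4 + d (O(d) = (4 + d)*((2*d)/((2*d))) = (4 + d)*((2*d)*(1/(2*d))) = (4 + d)*1 = 4 + d)
(S(-4) + O(H(1/(-2 - 5))))*23 = ((-4)² + (4 - 2))*23 = (16 + 2)*23 = 18*23 = 414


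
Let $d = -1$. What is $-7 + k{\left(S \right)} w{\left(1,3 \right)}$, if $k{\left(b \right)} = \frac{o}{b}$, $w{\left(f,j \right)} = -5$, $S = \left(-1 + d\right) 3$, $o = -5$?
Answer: $- \frac{67}{6} \approx -11.167$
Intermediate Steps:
$S = -6$ ($S = \left(-1 - 1\right) 3 = \left(-2\right) 3 = -6$)
$k{\left(b \right)} = - \frac{5}{b}$
$-7 + k{\left(S \right)} w{\left(1,3 \right)} = -7 + - \frac{5}{-6} \left(-5\right) = -7 + \left(-5\right) \left(- \frac{1}{6}\right) \left(-5\right) = -7 + \frac{5}{6} \left(-5\right) = -7 - \frac{25}{6} = - \frac{67}{6}$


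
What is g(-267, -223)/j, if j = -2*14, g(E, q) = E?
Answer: 267/28 ≈ 9.5357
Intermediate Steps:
j = -28
g(-267, -223)/j = -267/(-28) = -267*(-1/28) = 267/28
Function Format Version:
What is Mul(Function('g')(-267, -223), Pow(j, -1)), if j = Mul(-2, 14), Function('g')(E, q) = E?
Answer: Rational(267, 28) ≈ 9.5357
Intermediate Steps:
j = -28
Mul(Function('g')(-267, -223), Pow(j, -1)) = Mul(-267, Pow(-28, -1)) = Mul(-267, Rational(-1, 28)) = Rational(267, 28)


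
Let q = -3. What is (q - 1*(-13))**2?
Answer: 100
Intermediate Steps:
(q - 1*(-13))**2 = (-3 - 1*(-13))**2 = (-3 + 13)**2 = 10**2 = 100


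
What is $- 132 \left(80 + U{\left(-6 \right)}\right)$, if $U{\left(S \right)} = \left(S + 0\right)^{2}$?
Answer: $-15312$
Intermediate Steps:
$U{\left(S \right)} = S^{2}$
$- 132 \left(80 + U{\left(-6 \right)}\right) = - 132 \left(80 + \left(-6\right)^{2}\right) = - 132 \left(80 + 36\right) = \left(-132\right) 116 = -15312$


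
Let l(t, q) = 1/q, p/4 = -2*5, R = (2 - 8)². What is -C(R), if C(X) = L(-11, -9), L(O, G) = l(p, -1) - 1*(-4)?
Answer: -3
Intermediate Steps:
R = 36 (R = (-6)² = 36)
p = -40 (p = 4*(-2*5) = 4*(-10) = -40)
L(O, G) = 3 (L(O, G) = 1/(-1) - 1*(-4) = -1 + 4 = 3)
C(X) = 3
-C(R) = -1*3 = -3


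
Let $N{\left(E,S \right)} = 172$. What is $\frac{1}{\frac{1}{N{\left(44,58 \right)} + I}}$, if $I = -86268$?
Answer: $-86096$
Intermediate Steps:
$\frac{1}{\frac{1}{N{\left(44,58 \right)} + I}} = \frac{1}{\frac{1}{172 - 86268}} = \frac{1}{\frac{1}{-86096}} = \frac{1}{- \frac{1}{86096}} = -86096$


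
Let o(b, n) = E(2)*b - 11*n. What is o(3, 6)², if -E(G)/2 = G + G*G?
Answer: 10404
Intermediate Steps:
E(G) = -2*G - 2*G² (E(G) = -2*(G + G*G) = -2*(G + G²) = -2*G - 2*G²)
o(b, n) = -12*b - 11*n (o(b, n) = (-2*2*(1 + 2))*b - 11*n = (-2*2*3)*b - 11*n = -12*b - 11*n)
o(3, 6)² = (-12*3 - 11*6)² = (-36 - 66)² = (-102)² = 10404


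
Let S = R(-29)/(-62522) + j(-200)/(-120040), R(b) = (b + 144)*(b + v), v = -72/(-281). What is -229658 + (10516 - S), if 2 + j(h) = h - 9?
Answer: -231079224976229931/1054472293640 ≈ -2.1914e+5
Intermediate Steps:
v = 72/281 (v = -72*(-1/281) = 72/281 ≈ 0.25623)
R(b) = (144 + b)*(72/281 + b) (R(b) = (b + 144)*(b + 72/281) = (144 + b)*(72/281 + b))
j(h) = -11 + h (j(h) = -2 + (h - 9) = -2 + (-9 + h) = -11 + h)
S = 57603373051/1054472293640 (S = (10368/281 + (-29)² + (40536/281)*(-29))/(-62522) + (-11 - 200)/(-120040) = (10368/281 + 841 - 1175544/281)*(-1/62522) - 211*(-1/120040) = -928855/281*(-1/62522) + 211/120040 = 928855/17568682 + 211/120040 = 57603373051/1054472293640 ≈ 0.054628)
-229658 + (10516 - S) = -229658 + (10516 - 1*57603373051/1054472293640) = -229658 + (10516 - 57603373051/1054472293640) = -229658 + 11088773036545189/1054472293640 = -231079224976229931/1054472293640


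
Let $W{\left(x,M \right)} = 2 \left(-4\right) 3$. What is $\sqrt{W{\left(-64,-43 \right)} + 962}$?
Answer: $\sqrt{938} \approx 30.627$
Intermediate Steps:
$W{\left(x,M \right)} = -24$ ($W{\left(x,M \right)} = \left(-8\right) 3 = -24$)
$\sqrt{W{\left(-64,-43 \right)} + 962} = \sqrt{-24 + 962} = \sqrt{938}$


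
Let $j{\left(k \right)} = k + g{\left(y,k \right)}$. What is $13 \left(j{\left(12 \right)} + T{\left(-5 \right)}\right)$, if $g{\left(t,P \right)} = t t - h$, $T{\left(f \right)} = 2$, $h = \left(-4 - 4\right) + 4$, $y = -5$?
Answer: $559$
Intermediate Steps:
$h = -4$ ($h = -8 + 4 = -4$)
$g{\left(t,P \right)} = 4 + t^{2}$ ($g{\left(t,P \right)} = t t - -4 = t^{2} + 4 = 4 + t^{2}$)
$j{\left(k \right)} = 29 + k$ ($j{\left(k \right)} = k + \left(4 + \left(-5\right)^{2}\right) = k + \left(4 + 25\right) = k + 29 = 29 + k$)
$13 \left(j{\left(12 \right)} + T{\left(-5 \right)}\right) = 13 \left(\left(29 + 12\right) + 2\right) = 13 \left(41 + 2\right) = 13 \cdot 43 = 559$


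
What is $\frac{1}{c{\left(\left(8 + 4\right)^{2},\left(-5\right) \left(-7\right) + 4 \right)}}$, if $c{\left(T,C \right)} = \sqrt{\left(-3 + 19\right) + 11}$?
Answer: $\frac{\sqrt{3}}{9} \approx 0.19245$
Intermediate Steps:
$c{\left(T,C \right)} = 3 \sqrt{3}$ ($c{\left(T,C \right)} = \sqrt{16 + 11} = \sqrt{27} = 3 \sqrt{3}$)
$\frac{1}{c{\left(\left(8 + 4\right)^{2},\left(-5\right) \left(-7\right) + 4 \right)}} = \frac{1}{3 \sqrt{3}} = \frac{\sqrt{3}}{9}$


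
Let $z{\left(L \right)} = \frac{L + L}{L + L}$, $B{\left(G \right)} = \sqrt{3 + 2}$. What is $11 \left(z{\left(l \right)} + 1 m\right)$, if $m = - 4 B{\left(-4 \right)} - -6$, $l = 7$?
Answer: $77 - 44 \sqrt{5} \approx -21.387$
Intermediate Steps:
$B{\left(G \right)} = \sqrt{5}$
$m = 6 - 4 \sqrt{5}$ ($m = - 4 \sqrt{5} - -6 = - 4 \sqrt{5} + 6 = 6 - 4 \sqrt{5} \approx -2.9443$)
$z{\left(L \right)} = 1$ ($z{\left(L \right)} = \frac{2 L}{2 L} = 2 L \frac{1}{2 L} = 1$)
$11 \left(z{\left(l \right)} + 1 m\right) = 11 \left(1 + 1 \left(6 - 4 \sqrt{5}\right)\right) = 11 \left(1 + \left(6 - 4 \sqrt{5}\right)\right) = 11 \left(7 - 4 \sqrt{5}\right) = 77 - 44 \sqrt{5}$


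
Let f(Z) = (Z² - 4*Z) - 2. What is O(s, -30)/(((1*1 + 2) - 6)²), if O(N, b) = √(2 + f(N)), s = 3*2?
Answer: 2*√3/9 ≈ 0.38490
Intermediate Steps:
f(Z) = -2 + Z² - 4*Z
s = 6
O(N, b) = √(N² - 4*N) (O(N, b) = √(2 + (-2 + N² - 4*N)) = √(N² - 4*N))
O(s, -30)/(((1*1 + 2) - 6)²) = √(6*(-4 + 6))/(((1*1 + 2) - 6)²) = √(6*2)/(((1 + 2) - 6)²) = √12/((3 - 6)²) = (2*√3)/((-3)²) = (2*√3)/9 = (2*√3)*(⅑) = 2*√3/9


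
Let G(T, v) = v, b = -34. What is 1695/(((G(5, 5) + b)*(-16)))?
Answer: 1695/464 ≈ 3.6530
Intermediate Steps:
1695/(((G(5, 5) + b)*(-16))) = 1695/(((5 - 34)*(-16))) = 1695/((-29*(-16))) = 1695/464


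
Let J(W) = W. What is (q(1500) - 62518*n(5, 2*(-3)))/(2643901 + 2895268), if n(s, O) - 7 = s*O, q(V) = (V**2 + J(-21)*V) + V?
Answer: 3657914/5539169 ≈ 0.66037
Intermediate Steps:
q(V) = V**2 - 20*V (q(V) = (V**2 - 21*V) + V = V**2 - 20*V)
n(s, O) = 7 + O*s (n(s, O) = 7 + s*O = 7 + O*s)
(q(1500) - 62518*n(5, 2*(-3)))/(2643901 + 2895268) = (1500*(-20 + 1500) - 62518*(7 + (2*(-3))*5))/(2643901 + 2895268) = (1500*1480 - 62518*(7 - 6*5))/5539169 = (2220000 - 62518*(7 - 30))*(1/5539169) = (2220000 - 62518*(-23))*(1/5539169) = (2220000 + 1437914)*(1/5539169) = 3657914*(1/5539169) = 3657914/5539169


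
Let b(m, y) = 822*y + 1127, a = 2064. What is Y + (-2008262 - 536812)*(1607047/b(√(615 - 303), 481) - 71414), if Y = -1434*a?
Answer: 72061799307047262/396509 ≈ 1.8174e+11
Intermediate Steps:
b(m, y) = 1127 + 822*y
Y = -2959776 (Y = -1434*2064 = -2959776)
Y + (-2008262 - 536812)*(1607047/b(√(615 - 303), 481) - 71414) = -2959776 + (-2008262 - 536812)*(1607047/(1127 + 822*481) - 71414) = -2959776 - 2545074*(1607047/(1127 + 395382) - 71414) = -2959776 - 2545074*(1607047/396509 - 71414) = -2959776 - 2545074*(-28314686679/396509) = -2959776 + 72062972884869246/396509 = 72061799307047262/396509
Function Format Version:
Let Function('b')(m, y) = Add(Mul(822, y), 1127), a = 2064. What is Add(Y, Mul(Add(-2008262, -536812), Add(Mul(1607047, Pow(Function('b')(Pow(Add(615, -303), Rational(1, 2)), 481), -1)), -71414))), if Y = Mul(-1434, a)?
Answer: Rational(72061799307047262, 396509) ≈ 1.8174e+11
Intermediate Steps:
Function('b')(m, y) = Add(1127, Mul(822, y))
Y = -2959776 (Y = Mul(-1434, 2064) = -2959776)
Add(Y, Mul(Add(-2008262, -536812), Add(Mul(1607047, Pow(Function('b')(Pow(Add(615, -303), Rational(1, 2)), 481), -1)), -71414))) = Add(-2959776, Mul(Add(-2008262, -536812), Add(Mul(1607047, Pow(Add(1127, Mul(822, 481)), -1)), -71414))) = Add(-2959776, Mul(-2545074, Add(Mul(1607047, Pow(Add(1127, 395382), -1)), -71414))) = Add(-2959776, Mul(-2545074, Add(Mul(1607047, Pow(396509, -1)), -71414))) = Add(-2959776, Mul(-2545074, Add(Mul(1607047, Rational(1, 396509)), -71414))) = Add(-2959776, Mul(-2545074, Add(Rational(1607047, 396509), -71414))) = Add(-2959776, Mul(-2545074, Rational(-28314686679, 396509))) = Add(-2959776, Rational(72062972884869246, 396509)) = Rational(72061799307047262, 396509)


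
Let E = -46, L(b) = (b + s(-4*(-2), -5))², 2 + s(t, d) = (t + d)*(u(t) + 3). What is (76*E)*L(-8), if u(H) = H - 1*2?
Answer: -1010344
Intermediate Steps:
u(H) = -2 + H (u(H) = H - 2 = -2 + H)
s(t, d) = -2 + (1 + t)*(d + t) (s(t, d) = -2 + (t + d)*((-2 + t) + 3) = -2 + (d + t)*(1 + t) = -2 + (1 + t)*(d + t))
L(b) = (25 + b)² (L(b) = (b + (-2 - 5 - 4*(-2) + (-4*(-2))² - (-20)*(-2)))² = (b + (-2 - 5 + 8 + 8² - 5*8))² = (b + (-2 - 5 + 8 + 64 - 40))² = (b + 25)² = (25 + b)²)
(76*E)*L(-8) = (76*(-46))*(25 - 8)² = -3496*17² = -3496*289 = -1010344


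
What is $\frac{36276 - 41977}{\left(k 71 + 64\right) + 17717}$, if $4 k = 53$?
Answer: $- \frac{22804}{74887} \approx -0.30451$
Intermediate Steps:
$k = \frac{53}{4}$ ($k = \frac{1}{4} \cdot 53 = \frac{53}{4} \approx 13.25$)
$\frac{36276 - 41977}{\left(k 71 + 64\right) + 17717} = \frac{36276 - 41977}{\left(\frac{53}{4} \cdot 71 + 64\right) + 17717} = - \frac{5701}{\left(\frac{3763}{4} + 64\right) + 17717} = - \frac{5701}{\frac{4019}{4} + 17717} = - \frac{5701}{\frac{74887}{4}} = \left(-5701\right) \frac{4}{74887} = - \frac{22804}{74887}$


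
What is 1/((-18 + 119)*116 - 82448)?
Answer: -1/70732 ≈ -1.4138e-5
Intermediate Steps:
1/((-18 + 119)*116 - 82448) = 1/(101*116 - 82448) = 1/(11716 - 82448) = 1/(-70732) = -1/70732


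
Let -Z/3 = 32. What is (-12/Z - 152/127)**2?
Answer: 1185921/1032256 ≈ 1.1489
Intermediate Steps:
Z = -96 (Z = -3*32 = -96)
(-12/Z - 152/127)**2 = (-12/(-96) - 152/127)**2 = (-12*(-1/96) - 152*1/127)**2 = (1/8 - 152/127)**2 = (-1089/1016)**2 = 1185921/1032256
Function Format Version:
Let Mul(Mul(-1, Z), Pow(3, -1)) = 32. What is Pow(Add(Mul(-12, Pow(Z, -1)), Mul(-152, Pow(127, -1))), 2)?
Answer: Rational(1185921, 1032256) ≈ 1.1489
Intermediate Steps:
Z = -96 (Z = Mul(-3, 32) = -96)
Pow(Add(Mul(-12, Pow(Z, -1)), Mul(-152, Pow(127, -1))), 2) = Pow(Add(Mul(-12, Pow(-96, -1)), Mul(-152, Pow(127, -1))), 2) = Pow(Add(Mul(-12, Rational(-1, 96)), Mul(-152, Rational(1, 127))), 2) = Pow(Add(Rational(1, 8), Rational(-152, 127)), 2) = Pow(Rational(-1089, 1016), 2) = Rational(1185921, 1032256)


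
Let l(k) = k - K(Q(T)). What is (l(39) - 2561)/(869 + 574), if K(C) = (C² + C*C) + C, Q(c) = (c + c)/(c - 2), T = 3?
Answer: -200/111 ≈ -1.8018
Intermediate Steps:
Q(c) = 2*c/(-2 + c) (Q(c) = (2*c)/(-2 + c) = 2*c/(-2 + c))
K(C) = C + 2*C² (K(C) = (C² + C²) + C = 2*C² + C = C + 2*C²)
l(k) = -78 + k (l(k) = k - 2*3/(-2 + 3)*(1 + 2*(2*3/(-2 + 3))) = k - 2*3/1*(1 + 2*(2*3/1)) = k - 2*3*1*(1 + 2*(2*3*1)) = k - 6*(1 + 2*6) = k - 6*(1 + 12) = k - 6*13 = k - 1*78 = k - 78 = -78 + k)
(l(39) - 2561)/(869 + 574) = ((-78 + 39) - 2561)/(869 + 574) = (-39 - 2561)/1443 = -2600*1/1443 = -200/111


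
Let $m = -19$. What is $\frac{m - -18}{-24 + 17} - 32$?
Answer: $- \frac{223}{7} \approx -31.857$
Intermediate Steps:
$\frac{m - -18}{-24 + 17} - 32 = \frac{-19 - -18}{-24 + 17} - 32 = \frac{-19 + 18}{-7} - 32 = \left(- \frac{1}{7}\right) \left(-1\right) - 32 = \frac{1}{7} - 32 = - \frac{223}{7}$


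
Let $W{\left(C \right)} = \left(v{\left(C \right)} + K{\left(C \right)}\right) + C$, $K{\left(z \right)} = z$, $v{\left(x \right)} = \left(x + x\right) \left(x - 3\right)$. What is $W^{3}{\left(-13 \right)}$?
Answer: $59319000$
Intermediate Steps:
$v{\left(x \right)} = 2 x \left(-3 + x\right)$
$W{\left(C \right)} = 2 C + 2 C \left(-3 + C\right)$ ($W{\left(C \right)} = \left(2 C \left(-3 + C\right) + C\right) + C = \left(C + 2 C \left(-3 + C\right)\right) + C = 2 C + 2 C \left(-3 + C\right)$)
$W^{3}{\left(-13 \right)} = \left(2 \left(-13\right) \left(-2 - 13\right)\right)^{3} = \left(2 \left(-13\right) \left(-15\right)\right)^{3} = 390^{3} = 59319000$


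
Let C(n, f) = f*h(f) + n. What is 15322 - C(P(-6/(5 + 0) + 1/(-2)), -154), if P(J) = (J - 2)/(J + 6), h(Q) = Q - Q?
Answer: 658883/43 ≈ 15323.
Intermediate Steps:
h(Q) = 0
P(J) = (-2 + J)/(6 + J)
C(n, f) = n (C(n, f) = f*0 + n = 0 + n = n)
15322 - C(P(-6/(5 + 0) + 1/(-2)), -154) = 15322 - (-2 + (-6/(5 + 0) + 1/(-2)))/(6 + (-6/(5 + 0) + 1/(-2))) = 15322 - (-2 + (-6/5 + 1*(-½)))/(6 + (-6/5 + 1*(-½))) = 15322 - (-2 + (-6*⅕ - ½))/(6 + (-6*⅕ - ½)) = 15322 - (-2 + (-6/5 - ½))/(6 + (-6/5 - ½)) = 15322 - (-2 - 17/10)/(6 - 17/10) = 15322 - (-37)/(43/10*10) = 15322 - 10*(-37)/(43*10) = 15322 - 1*(-37/43) = 15322 + 37/43 = 658883/43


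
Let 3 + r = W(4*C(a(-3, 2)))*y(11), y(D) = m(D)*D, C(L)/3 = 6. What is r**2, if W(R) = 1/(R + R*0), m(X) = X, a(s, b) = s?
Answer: 9025/5184 ≈ 1.7409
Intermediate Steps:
C(L) = 18 (C(L) = 3*6 = 18)
y(D) = D**2 (y(D) = D*D = D**2)
W(R) = 1/R (W(R) = 1/(R + 0) = 1/R)
r = -95/72 (r = -3 + 11**2/(4*18) = -3 + 121/72 = -95/72 ≈ -1.3194)
r**2 = (-95/72)**2 = 9025/5184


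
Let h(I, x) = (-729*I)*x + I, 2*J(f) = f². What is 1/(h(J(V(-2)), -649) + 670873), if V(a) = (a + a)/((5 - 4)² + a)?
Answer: 1/4455849 ≈ 2.2442e-7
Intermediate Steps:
V(a) = 2*a/(1 + a) (V(a) = (2*a)/(1² + a) = (2*a)/(1 + a) = 2*a/(1 + a))
J(f) = f²/2
h(I, x) = I - 729*I*x (h(I, x) = -729*I*x + I = I - 729*I*x)
1/(h(J(V(-2)), -649) + 670873) = 1/(((2*(-2)/(1 - 2))²/2)*(1 - 729*(-649)) + 670873) = 1/(((2*(-2)/(-1))²/2)*(1 + 473121) + 670873) = 1/(((2*(-2)*(-1))²/2)*473122 + 670873) = 1/(((½)*4²)*473122 + 670873) = 1/(((½)*16)*473122 + 670873) = 1/(8*473122 + 670873) = 1/(3784976 + 670873) = 1/4455849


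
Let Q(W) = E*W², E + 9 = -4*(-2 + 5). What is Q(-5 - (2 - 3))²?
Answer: 112896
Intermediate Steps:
E = -21 (E = -9 - 4*(-2 + 5) = -9 - 4*3 = -9 - 12 = -21)
Q(W) = -21*W²
Q(-5 - (2 - 3))² = (-21*(-5 - (2 - 3))²)² = (-21*(-5 - 1*(-1))²)² = (-21*(-5 + 1)²)² = (-21*(-4)²)² = (-21*16)² = (-336)² = 112896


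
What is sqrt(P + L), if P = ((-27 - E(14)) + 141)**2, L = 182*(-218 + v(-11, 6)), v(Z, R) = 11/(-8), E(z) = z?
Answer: I*sqrt(119705)/2 ≈ 172.99*I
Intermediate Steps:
v(Z, R) = -11/8 (v(Z, R) = 11*(-1/8) = -11/8)
L = -159705/4 (L = 182*(-218 - 11/8) = 182*(-1755/8) = -159705/4 ≈ -39926.)
P = 10000 (P = ((-27 - 1*14) + 141)**2 = ((-27 - 14) + 141)**2 = (-41 + 141)**2 = 100**2 = 10000)
sqrt(P + L) = sqrt(10000 - 159705/4) = sqrt(-119705/4) = I*sqrt(119705)/2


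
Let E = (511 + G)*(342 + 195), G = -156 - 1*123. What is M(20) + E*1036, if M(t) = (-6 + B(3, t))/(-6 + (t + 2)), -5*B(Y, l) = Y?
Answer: 10325521887/80 ≈ 1.2907e+8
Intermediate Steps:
B(Y, l) = -Y/5
G = -279 (G = -156 - 123 = -279)
M(t) = -33/(5*(-4 + t)) (M(t) = (-6 - ⅕*3)/(-6 + (t + 2)) = (-6 - ⅗)/(-6 + (2 + t)) = -33/(5*(-4 + t)))
E = 124584 (E = (511 - 279)*(342 + 195) = 232*537 = 124584)
M(20) + E*1036 = -33/(-20 + 5*20) + 124584*1036 = -33/(-20 + 100) + 129069024 = -33/80 + 129069024 = 10325521887/80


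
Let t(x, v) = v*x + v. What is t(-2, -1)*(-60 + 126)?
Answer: 66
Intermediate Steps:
t(x, v) = v + v*x
t(-2, -1)*(-60 + 126) = (-(1 - 2))*(-60 + 126) = -1*(-1)*66 = 1*66 = 66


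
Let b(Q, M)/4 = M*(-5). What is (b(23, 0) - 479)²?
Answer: 229441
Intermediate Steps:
b(Q, M) = -20*M (b(Q, M) = 4*(M*(-5)) = 4*(-5*M) = -20*M)
(b(23, 0) - 479)² = (-20*0 - 479)² = (0 - 479)² = (-479)² = 229441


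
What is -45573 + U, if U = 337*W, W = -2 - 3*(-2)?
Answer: -44225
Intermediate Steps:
W = 4 (W = -2 + 6 = 4)
U = 1348 (U = 337*4 = 1348)
-45573 + U = -45573 + 1348 = -44225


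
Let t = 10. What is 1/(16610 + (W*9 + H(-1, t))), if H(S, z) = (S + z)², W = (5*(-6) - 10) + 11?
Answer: 1/16430 ≈ 6.0864e-5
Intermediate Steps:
W = -29 (W = (-30 - 10) + 11 = -40 + 11 = -29)
1/(16610 + (W*9 + H(-1, t))) = 1/(16610 + (-29*9 + (-1 + 10)²)) = 1/(16610 + (-261 + 9²)) = 1/(16610 + (-261 + 81)) = 1/(16610 - 180) = 1/16430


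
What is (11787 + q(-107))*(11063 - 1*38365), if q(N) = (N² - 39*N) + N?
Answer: -745399204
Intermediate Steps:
q(N) = N² - 38*N
(11787 + q(-107))*(11063 - 1*38365) = (11787 - 107*(-38 - 107))*(11063 - 1*38365) = (11787 - 107*(-145))*(11063 - 38365) = (11787 + 15515)*(-27302) = 27302*(-27302) = -745399204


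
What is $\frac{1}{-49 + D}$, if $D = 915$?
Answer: $\frac{1}{866} \approx 0.0011547$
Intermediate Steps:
$\frac{1}{-49 + D} = \frac{1}{-49 + 915} = \frac{1}{866}$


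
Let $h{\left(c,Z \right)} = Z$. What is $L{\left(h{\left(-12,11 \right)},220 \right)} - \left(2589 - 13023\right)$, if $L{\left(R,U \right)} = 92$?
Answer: $10526$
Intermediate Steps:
$L{\left(h{\left(-12,11 \right)},220 \right)} - \left(2589 - 13023\right) = 92 - \left(2589 - 13023\right) = 92 - -10434 = 92 + 10434 = 10526$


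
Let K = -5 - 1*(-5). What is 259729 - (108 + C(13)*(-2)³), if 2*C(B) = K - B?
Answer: 259569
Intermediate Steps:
K = 0 (K = -5 + 5 = 0)
C(B) = -B/2 (C(B) = (0 - B)/2 = (-B)/2 = -B/2)
259729 - (108 + C(13)*(-2)³) = 259729 - (108 - ½*13*(-2)³) = 259729 - (108 - 13/2*(-8)) = 259729 - (108 + 52) = 259729 - 1*160 = 259729 - 160 = 259569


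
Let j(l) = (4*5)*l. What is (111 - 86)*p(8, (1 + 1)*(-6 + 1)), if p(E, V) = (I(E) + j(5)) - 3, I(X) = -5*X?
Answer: 1425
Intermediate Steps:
j(l) = 20*l
p(E, V) = 97 - 5*E (p(E, V) = (-5*E + 20*5) - 3 = (-5*E + 100) - 3 = (100 - 5*E) - 3 = 97 - 5*E)
(111 - 86)*p(8, (1 + 1)*(-6 + 1)) = (111 - 86)*(97 - 5*8) = 25*(97 - 40) = 25*57 = 1425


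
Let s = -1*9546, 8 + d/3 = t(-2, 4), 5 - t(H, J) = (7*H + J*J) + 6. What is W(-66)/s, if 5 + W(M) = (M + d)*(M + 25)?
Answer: -2027/4773 ≈ -0.42468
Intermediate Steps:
t(H, J) = -1 - J**2 - 7*H (t(H, J) = 5 - ((7*H + J*J) + 6) = 5 - ((7*H + J**2) + 6) = 5 - ((J**2 + 7*H) + 6) = 5 - (6 + J**2 + 7*H) = 5 + (-6 - J**2 - 7*H) = -1 - J**2 - 7*H)
d = -33 (d = -24 + 3*(-1 - 1*4**2 - 7*(-2)) = -24 + 3*(-1 - 1*16 + 14) = -24 + 3*(-1 - 16 + 14) = -24 + 3*(-3) = -24 - 9 = -33)
W(M) = -5 + (-33 + M)*(25 + M) (W(M) = -5 + (M - 33)*(M + 25) = -5 + (-33 + M)*(25 + M))
s = -9546
W(-66)/s = (-830 + (-66)**2 - 8*(-66))/(-9546) = (-830 + 4356 + 528)*(-1/9546) = 4054*(-1/9546) = -2027/4773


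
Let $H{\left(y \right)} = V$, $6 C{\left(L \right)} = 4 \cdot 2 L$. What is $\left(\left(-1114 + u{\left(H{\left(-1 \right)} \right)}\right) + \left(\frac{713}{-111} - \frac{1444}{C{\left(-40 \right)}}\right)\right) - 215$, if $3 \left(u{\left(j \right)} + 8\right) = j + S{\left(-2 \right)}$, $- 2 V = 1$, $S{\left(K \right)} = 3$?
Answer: $- \frac{5840887}{4440} \approx -1315.5$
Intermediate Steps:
$C{\left(L \right)} = \frac{4 L}{3}$ ($C{\left(L \right)} = \frac{4 \cdot 2 L}{6} = \frac{8 L}{6} = \frac{4 L}{3}$)
$V = - \frac{1}{2}$ ($V = \left(- \frac{1}{2}\right) 1 = - \frac{1}{2} \approx -0.5$)
$H{\left(y \right)} = - \frac{1}{2}$
$u{\left(j \right)} = -7 + \frac{j}{3}$ ($u{\left(j \right)} = -8 + \frac{j + 3}{3} = -8 + \frac{3 + j}{3} = -8 + \left(1 + \frac{j}{3}\right) = -7 + \frac{j}{3}$)
$\left(\left(-1114 + u{\left(H{\left(-1 \right)} \right)}\right) + \left(\frac{713}{-111} - \frac{1444}{C{\left(-40 \right)}}\right)\right) - 215 = \left(\left(-1114 + \left(-7 + \frac{1}{3} \left(- \frac{1}{2}\right)\right)\right) + \left(\frac{713}{-111} - \frac{1444}{\frac{4}{3} \left(-40\right)}\right)\right) - 215 = \left(\left(-1114 - \frac{43}{6}\right) - \left(\frac{713}{111} + \frac{1444}{- \frac{160}{3}}\right)\right) - 215 = \left(\left(-1114 - \frac{43}{6}\right) - - \frac{91693}{4440}\right) - 215 = \left(- \frac{6727}{6} + \left(- \frac{713}{111} + \frac{1083}{40}\right)\right) - 215 = \left(- \frac{6727}{6} + \frac{91693}{4440}\right) - 215 = - \frac{4886287}{4440} - 215 = - \frac{5840887}{4440}$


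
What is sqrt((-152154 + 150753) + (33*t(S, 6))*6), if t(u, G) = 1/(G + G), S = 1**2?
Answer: I*sqrt(5538)/2 ≈ 37.209*I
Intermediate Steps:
S = 1
t(u, G) = 1/(2*G)
sqrt((-152154 + 150753) + (33*t(S, 6))*6) = sqrt((-152154 + 150753) + (33*((1/2)/6))*6) = sqrt(-1401 + (33*((1/2)*(1/6)))*6) = sqrt(-1401 + (33*(1/12))*6) = sqrt(-1401 + (11/4)*6) = sqrt(-1401 + 33/2) = sqrt(-2769/2) = I*sqrt(5538)/2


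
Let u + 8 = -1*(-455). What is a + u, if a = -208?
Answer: 239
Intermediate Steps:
u = 447 (u = -8 - 1*(-455) = -8 + 455 = 447)
a + u = -208 + 447 = 239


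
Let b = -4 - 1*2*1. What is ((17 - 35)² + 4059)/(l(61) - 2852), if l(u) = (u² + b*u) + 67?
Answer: 1461/190 ≈ 7.6895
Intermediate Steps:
b = -6 (b = -4 - 2*1 = -4 - 2 = -6)
l(u) = 67 + u² - 6*u (l(u) = (u² - 6*u) + 67 = 67 + u² - 6*u)
((17 - 35)² + 4059)/(l(61) - 2852) = ((17 - 35)² + 4059)/((67 + 61² - 6*61) - 2852) = ((-18)² + 4059)/((67 + 3721 - 366) - 2852) = (324 + 4059)/(3422 - 2852) = 4383/570 = 4383*(1/570) = 1461/190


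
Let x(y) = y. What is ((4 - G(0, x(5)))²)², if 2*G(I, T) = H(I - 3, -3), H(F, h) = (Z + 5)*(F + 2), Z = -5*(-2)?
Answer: 279841/16 ≈ 17490.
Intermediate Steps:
Z = 10
H(F, h) = 30 + 15*F (H(F, h) = (10 + 5)*(F + 2) = 15*(2 + F) = 30 + 15*F)
G(I, T) = -15/2 + 15*I/2 (G(I, T) = (30 + 15*(I - 3))/2 = (30 + 15*(-3 + I))/2 = (30 + (-45 + 15*I))/2 = (-15 + 15*I)/2 = -15/2 + 15*I/2)
((4 - G(0, x(5)))²)² = ((4 - (-15/2 + (15/2)*0))²)² = ((4 - (-15/2 + 0))²)² = ((4 - 1*(-15/2))²)² = ((4 + 15/2)²)² = ((23/2)²)² = (529/4)² = 279841/16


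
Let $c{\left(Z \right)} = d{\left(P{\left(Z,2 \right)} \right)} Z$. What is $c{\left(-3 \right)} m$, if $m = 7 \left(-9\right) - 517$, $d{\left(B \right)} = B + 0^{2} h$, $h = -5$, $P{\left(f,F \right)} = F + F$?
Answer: $6960$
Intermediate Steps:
$P{\left(f,F \right)} = 2 F$
$d{\left(B \right)} = B$ ($d{\left(B \right)} = B + 0^{2} \left(-5\right) = B + 0 \left(-5\right) = B + 0 = B$)
$c{\left(Z \right)} = 4 Z$ ($c{\left(Z \right)} = 2 \cdot 2 Z = 4 Z$)
$m = -580$ ($m = -63 - 517 = -580$)
$c{\left(-3 \right)} m = 4 \left(-3\right) \left(-580\right) = \left(-12\right) \left(-580\right) = 6960$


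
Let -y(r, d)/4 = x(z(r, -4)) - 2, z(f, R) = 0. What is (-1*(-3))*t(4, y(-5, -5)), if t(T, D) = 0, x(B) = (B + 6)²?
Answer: 0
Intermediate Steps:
x(B) = (6 + B)²
y(r, d) = -136 (y(r, d) = -4*((6 + 0)² - 2) = -4*(6² - 2) = -4*(36 - 2) = -4*34 = -136)
(-1*(-3))*t(4, y(-5, -5)) = -1*(-3)*0 = 3*0 = 0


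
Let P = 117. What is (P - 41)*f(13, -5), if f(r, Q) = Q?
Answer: -380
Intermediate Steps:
(P - 41)*f(13, -5) = (117 - 41)*(-5) = 76*(-5) = -380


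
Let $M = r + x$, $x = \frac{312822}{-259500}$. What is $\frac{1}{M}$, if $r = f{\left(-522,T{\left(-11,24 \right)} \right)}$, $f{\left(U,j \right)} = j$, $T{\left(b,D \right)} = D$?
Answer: $\frac{43250}{985863} \approx 0.04387$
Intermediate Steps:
$x = - \frac{52137}{43250}$ ($x = 312822 \left(- \frac{1}{259500}\right) = - \frac{52137}{43250} \approx -1.2055$)
$r = 24$
$M = \frac{985863}{43250}$ ($M = 24 - \frac{52137}{43250} = \frac{985863}{43250} \approx 22.795$)
$\frac{1}{M} = \frac{1}{\frac{985863}{43250}} = \frac{43250}{985863}$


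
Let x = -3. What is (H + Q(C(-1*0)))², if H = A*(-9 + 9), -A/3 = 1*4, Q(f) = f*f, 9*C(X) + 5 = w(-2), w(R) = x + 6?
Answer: 16/6561 ≈ 0.0024387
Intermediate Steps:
w(R) = 3 (w(R) = -3 + 6 = 3)
C(X) = -2/9 (C(X) = -5/9 + (⅑)*3 = -5/9 + ⅓ = -2/9)
Q(f) = f²
A = -12 (A = -3*4 = -12)
H = 0 (H = -12*(-9 + 9) = -12*0 = 0)
(H + Q(C(-1*0)))² = (0 + (-2/9)²)² = (0 + 4/81)² = (4/81)² = 16/6561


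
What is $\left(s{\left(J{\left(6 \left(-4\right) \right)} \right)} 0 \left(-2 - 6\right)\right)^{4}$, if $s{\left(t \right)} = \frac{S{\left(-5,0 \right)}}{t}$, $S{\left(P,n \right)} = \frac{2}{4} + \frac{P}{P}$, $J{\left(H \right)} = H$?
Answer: $0$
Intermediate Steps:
$S{\left(P,n \right)} = \frac{3}{2}$ ($S{\left(P,n \right)} = 2 \cdot \frac{1}{4} + 1 = \frac{1}{2} + 1 = \frac{3}{2}$)
$s{\left(t \right)} = \frac{3}{2 t}$
$\left(s{\left(J{\left(6 \left(-4\right) \right)} \right)} 0 \left(-2 - 6\right)\right)^{4} = \left(\frac{3}{2 \cdot 6 \left(-4\right)} 0 \left(-2 - 6\right)\right)^{4} = \left(\frac{3}{2 \left(-24\right)} 0 \left(-2 - 6\right)\right)^{4} = \left(\frac{3}{2} \left(- \frac{1}{24}\right) 0 \left(-8\right)\right)^{4} = \left(\left(- \frac{1}{16}\right) 0 \left(-8\right)\right)^{4} = \left(0 \left(-8\right)\right)^{4} = 0^{4} = 0$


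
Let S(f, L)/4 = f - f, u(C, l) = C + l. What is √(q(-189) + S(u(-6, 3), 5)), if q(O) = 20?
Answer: 2*√5 ≈ 4.4721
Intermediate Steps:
S(f, L) = 0 (S(f, L) = 4*(f - f) = 4*0 = 0)
√(q(-189) + S(u(-6, 3), 5)) = √(20 + 0) = √20 = 2*√5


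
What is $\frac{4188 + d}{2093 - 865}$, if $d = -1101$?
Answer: $\frac{3087}{1228} \approx 2.5138$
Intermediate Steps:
$\frac{4188 + d}{2093 - 865} = \frac{4188 - 1101}{2093 - 865} = \frac{3087}{1228}$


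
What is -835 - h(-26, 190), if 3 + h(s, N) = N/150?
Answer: -12499/15 ≈ -833.27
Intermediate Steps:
h(s, N) = -3 + N/150
-835 - h(-26, 190) = -835 - (-3 + (1/150)*190) = -835 - (-3 + 19/15) = -835 - 1*(-26/15) = -835 + 26/15 = -12499/15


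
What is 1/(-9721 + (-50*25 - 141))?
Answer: -1/11112 ≈ -8.9993e-5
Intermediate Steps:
1/(-9721 + (-50*25 - 141)) = 1/(-9721 + (-1250 - 141)) = 1/(-9721 - 1391) = 1/(-11112) = -1/11112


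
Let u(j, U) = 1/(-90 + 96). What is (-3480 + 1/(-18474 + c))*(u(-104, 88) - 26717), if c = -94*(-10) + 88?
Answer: 9732207296381/104676 ≈ 9.2975e+7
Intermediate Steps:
c = 1028 (c = 940 + 88 = 1028)
u(j, U) = ⅙ (u(j, U) = 1/6 = ⅙)
(-3480 + 1/(-18474 + c))*(u(-104, 88) - 26717) = (-3480 + 1/(-18474 + 1028))*(⅙ - 26717) = (-3480 + 1/(-17446))*(-160301/6) = (-3480 - 1/17446)*(-160301/6) = -60712081/17446*(-160301/6) = 9732207296381/104676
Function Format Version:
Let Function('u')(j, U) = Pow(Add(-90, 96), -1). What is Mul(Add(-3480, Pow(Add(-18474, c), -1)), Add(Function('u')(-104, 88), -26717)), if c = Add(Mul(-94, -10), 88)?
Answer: Rational(9732207296381, 104676) ≈ 9.2975e+7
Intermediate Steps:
c = 1028 (c = Add(940, 88) = 1028)
Function('u')(j, U) = Rational(1, 6) (Function('u')(j, U) = Pow(6, -1) = Rational(1, 6))
Mul(Add(-3480, Pow(Add(-18474, c), -1)), Add(Function('u')(-104, 88), -26717)) = Mul(Add(-3480, Pow(Add(-18474, 1028), -1)), Add(Rational(1, 6), -26717)) = Mul(Add(-3480, Pow(-17446, -1)), Rational(-160301, 6)) = Mul(Add(-3480, Rational(-1, 17446)), Rational(-160301, 6)) = Mul(Rational(-60712081, 17446), Rational(-160301, 6)) = Rational(9732207296381, 104676)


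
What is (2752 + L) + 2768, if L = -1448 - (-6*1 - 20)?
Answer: 4098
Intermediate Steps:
L = -1422 (L = -1448 - (-6 - 20) = -1448 - 1*(-26) = -1448 + 26 = -1422)
(2752 + L) + 2768 = (2752 - 1422) + 2768 = 1330 + 2768 = 4098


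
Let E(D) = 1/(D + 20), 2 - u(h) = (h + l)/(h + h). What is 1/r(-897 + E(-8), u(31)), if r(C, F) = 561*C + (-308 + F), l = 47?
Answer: -124/62431211 ≈ -1.9862e-6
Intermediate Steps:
u(h) = 2 - (47 + h)/(2*h) (u(h) = 2 - (h + 47)/(h + h) = 2 - (47 + h)/(2*h))
E(D) = 1/(20 + D)
r(C, F) = -308 + F + 561*C
1/r(-897 + E(-8), u(31)) = 1/(-308 + (½)*(-47 + 3*31)/31 + 561*(-897 + 1/(20 - 8))) = 1/(-308 + (½)*(1/31)*(-47 + 93) + 561*(-897 + 1/12)) = 1/(-308 + (½)*(1/31)*46 + 561*(-897 + 1/12)) = 1/(-308 + 23/31 + 561*(-10763/12)) = 1/(-308 + 23/31 - 2012681/4) = 1/(-62431211/124) = -124/62431211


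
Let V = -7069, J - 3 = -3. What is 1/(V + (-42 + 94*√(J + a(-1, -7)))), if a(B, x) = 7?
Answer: -7111/50504469 - 94*√7/50504469 ≈ -0.00014572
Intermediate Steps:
J = 0 (J = 3 - 3 = 0)
1/(V + (-42 + 94*√(J + a(-1, -7)))) = 1/(-7069 + (-42 + 94*√(0 + 7))) = 1/(-7069 + (-42 + 94*√7)) = 1/(-7111 + 94*√7)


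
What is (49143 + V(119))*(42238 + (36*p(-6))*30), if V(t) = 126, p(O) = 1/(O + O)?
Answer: 2076589812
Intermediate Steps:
p(O) = 1/(2*O)
(49143 + V(119))*(42238 + (36*p(-6))*30) = (49143 + 126)*(42238 + (36*((½)/(-6)))*30) = 49269*(42238 + (36*((½)*(-⅙)))*30) = 49269*(42238 + (36*(-1/12))*30) = 49269*(42238 - 3*30) = 49269*(42238 - 90) = 49269*42148 = 2076589812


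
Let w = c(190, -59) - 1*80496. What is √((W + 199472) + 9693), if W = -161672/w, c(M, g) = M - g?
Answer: √1346947935440469/80247 ≈ 457.35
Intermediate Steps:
w = -80247 (w = (190 - 1*(-59)) - 1*80496 = (190 + 59) - 80496 = 249 - 80496 = -80247)
W = 161672/80247 (W = -161672/(-80247) = -161672*(-1/80247) = 161672/80247 ≈ 2.0147)
√((W + 199472) + 9693) = √((161672/80247 + 199472) + 9693) = √(16007191256/80247 + 9693) = √(16785025427/80247) = √1346947935440469/80247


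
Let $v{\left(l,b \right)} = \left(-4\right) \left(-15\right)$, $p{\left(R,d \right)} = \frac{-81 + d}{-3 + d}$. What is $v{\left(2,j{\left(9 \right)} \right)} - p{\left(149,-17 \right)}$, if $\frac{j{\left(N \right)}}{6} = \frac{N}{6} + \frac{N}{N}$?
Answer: $\frac{551}{10} \approx 55.1$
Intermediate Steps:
$j{\left(N \right)} = 6 + N$ ($j{\left(N \right)} = 6 \left(\frac{N}{6} + \frac{N}{N}\right) = 6 \left(N \frac{1}{6} + 1\right) = 6 \left(\frac{N}{6} + 1\right) = 6 \left(1 + \frac{N}{6}\right) = 6 + N$)
$p{\left(R,d \right)} = \frac{-81 + d}{-3 + d}$
$v{\left(l,b \right)} = 60$
$v{\left(2,j{\left(9 \right)} \right)} - p{\left(149,-17 \right)} = 60 - \frac{-81 - 17}{-3 - 17} = 60 - \frac{1}{-20} \left(-98\right) = 60 - \left(- \frac{1}{20}\right) \left(-98\right) = 60 - \frac{49}{10} = \frac{551}{10}$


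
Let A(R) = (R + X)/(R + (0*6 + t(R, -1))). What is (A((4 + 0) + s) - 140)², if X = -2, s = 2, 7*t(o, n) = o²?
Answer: 29658916/1521 ≈ 19500.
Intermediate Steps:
t(o, n) = o²/7
A(R) = (-2 + R)/(R + R²/7) (A(R) = (R - 2)/(R + (0*6 + R²/7)) = (-2 + R)/(R + (0 + R²/7)) = (-2 + R)/(R + R²/7))
(A((4 + 0) + s) - 140)² = (7*(-2 + ((4 + 0) + 2))/(((4 + 0) + 2)*(7 + ((4 + 0) + 2))) - 140)² = (7*(-2 + (4 + 2))/((4 + 2)*(7 + (4 + 2))) - 140)² = (7*(-2 + 6)/(6*(7 + 6)) - 140)² = (7*(⅙)*4/13 - 140)² = (7*(⅙)*(1/13)*4 - 140)² = (14/39 - 140)² = (-5446/39)² = 29658916/1521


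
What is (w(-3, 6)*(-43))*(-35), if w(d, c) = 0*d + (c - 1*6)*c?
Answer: 0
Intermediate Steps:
w(d, c) = c*(-6 + c) (w(d, c) = 0 + (c - 6)*c = 0 + (-6 + c)*c = 0 + c*(-6 + c) = c*(-6 + c))
(w(-3, 6)*(-43))*(-35) = ((6*(-6 + 6))*(-43))*(-35) = ((6*0)*(-43))*(-35) = (0*(-43))*(-35) = 0*(-35) = 0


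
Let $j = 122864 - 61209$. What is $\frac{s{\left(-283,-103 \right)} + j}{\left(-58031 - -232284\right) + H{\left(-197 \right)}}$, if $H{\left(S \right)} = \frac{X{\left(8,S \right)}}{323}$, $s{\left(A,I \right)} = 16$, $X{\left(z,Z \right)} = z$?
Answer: $\frac{19919733}{56283727} \approx 0.35392$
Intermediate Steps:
$H{\left(S \right)} = \frac{8}{323}$
$j = 61655$ ($j = 122864 - 61209 = 61655$)
$\frac{s{\left(-283,-103 \right)} + j}{\left(-58031 - -232284\right) + H{\left(-197 \right)}} = \frac{16 + 61655}{\left(-58031 - -232284\right) + \frac{8}{323}} = \frac{61671}{\left(-58031 + 232284\right) + \frac{8}{323}} = \frac{61671}{174253 + \frac{8}{323}} = \frac{61671}{\frac{56283727}{323}} = 61671 \cdot \frac{323}{56283727} = \frac{19919733}{56283727}$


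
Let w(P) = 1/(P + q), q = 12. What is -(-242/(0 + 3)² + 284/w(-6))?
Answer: -15094/9 ≈ -1677.1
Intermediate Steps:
w(P) = 1/(12 + P) (w(P) = 1/(P + 12) = 1/(12 + P))
-(-242/(0 + 3)² + 284/w(-6)) = -(-242/(0 + 3)² + 284/(1/(12 - 6))) = -(-242/(3²) + 284/(1/6)) = -(-242/9 + 284/(⅙)) = -(-242*⅑ + 284*6) = -(-242/9 + 1704) = -1*15094/9 = -15094/9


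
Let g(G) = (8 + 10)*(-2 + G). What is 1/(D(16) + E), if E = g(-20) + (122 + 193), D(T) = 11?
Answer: -1/70 ≈ -0.014286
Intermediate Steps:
g(G) = -36 + 18*G (g(G) = 18*(-2 + G) = -36 + 18*G)
E = -81 (E = (-36 + 18*(-20)) + (122 + 193) = (-36 - 360) + 315 = -396 + 315 = -81)
1/(D(16) + E) = 1/(11 - 81) = 1/(-70) = -1/70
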